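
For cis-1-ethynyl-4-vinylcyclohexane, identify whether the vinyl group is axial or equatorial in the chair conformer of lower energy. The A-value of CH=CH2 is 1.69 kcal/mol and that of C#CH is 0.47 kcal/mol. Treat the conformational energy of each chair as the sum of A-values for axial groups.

C1 and C4 have opposite parity, so for the cis isomer the two substituents are one axial and one equatorial in each chair.
Chair I (vinyl axial, ethynyl equatorial): E = 1.69 kcal/mol.
Chair II (vinyl equatorial, ethynyl axial): E = 0.47 kcal/mol.
Chair II is the more stable (lower-energy) conformer, and in that chair the vinyl group is equatorial.

equatorial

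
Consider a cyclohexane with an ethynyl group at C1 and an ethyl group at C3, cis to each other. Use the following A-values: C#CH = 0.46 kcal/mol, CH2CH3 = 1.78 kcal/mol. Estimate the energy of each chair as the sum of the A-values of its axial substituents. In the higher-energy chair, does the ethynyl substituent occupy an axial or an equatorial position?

axial

C1 and C3 have the same parity, so for the cis isomer the two substituents are e,e in one chair and a,a in the other.
Chair I (ethynyl axial, ethyl axial): E = 2.24 kcal/mol.
Chair II (ethynyl equatorial, ethyl equatorial): E = 0.00 kcal/mol.
Chair I is the less stable (higher-energy) conformer, and in that chair the ethynyl group is axial.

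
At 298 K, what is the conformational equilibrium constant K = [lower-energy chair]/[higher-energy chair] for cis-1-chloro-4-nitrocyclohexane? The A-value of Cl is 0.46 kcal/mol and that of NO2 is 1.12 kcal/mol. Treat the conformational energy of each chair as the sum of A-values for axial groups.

K ≈ 3.05

C1 and C4 have opposite parity, so for the cis isomer the two substituents are one axial and one equatorial in each chair.
Chair I (chloro axial, nitro equatorial): E = 0.46 kcal/mol; chair II (chloro equatorial, nitro axial): E = 1.12 kcal/mol.
ΔG = 0.66 kcal/mol between the two chairs.
K = exp(ΔG/RT) with R = 1.987×10⁻³ kcal mol⁻¹ K⁻¹ and T = 298 K gives K ≈ 3.05.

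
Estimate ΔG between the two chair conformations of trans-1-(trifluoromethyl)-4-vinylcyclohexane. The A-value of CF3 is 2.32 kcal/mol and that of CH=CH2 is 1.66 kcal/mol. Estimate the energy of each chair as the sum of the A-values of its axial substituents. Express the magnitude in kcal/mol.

C1 and C4 have opposite parity, so for the trans isomer the two substituents are e,e in one chair and a,a in the other.
Chair I (trifluoromethyl axial, vinyl axial): E = 3.98 kcal/mol.
Chair II (trifluoromethyl equatorial, vinyl equatorial): E = 0.00 kcal/mol.
ΔE = 3.98 − 0.00 = 3.98 kcal/mol; chair II is more stable.

3.98 kcal/mol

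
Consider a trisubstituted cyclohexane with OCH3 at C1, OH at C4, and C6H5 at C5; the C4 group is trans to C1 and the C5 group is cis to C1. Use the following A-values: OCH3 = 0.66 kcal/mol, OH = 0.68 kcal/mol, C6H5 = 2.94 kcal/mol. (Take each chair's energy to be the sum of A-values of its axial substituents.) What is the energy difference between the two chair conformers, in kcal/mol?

4.28 kcal/mol

Chair I (methoxy axial, hydroxyl axial, phenyl axial): E = 4.28 kcal/mol.
Chair II (methoxy equatorial, hydroxyl equatorial, phenyl equatorial): E = 0.00 kcal/mol.
ΔE = 4.28 − 0.00 = 4.28 kcal/mol; chair II is more stable.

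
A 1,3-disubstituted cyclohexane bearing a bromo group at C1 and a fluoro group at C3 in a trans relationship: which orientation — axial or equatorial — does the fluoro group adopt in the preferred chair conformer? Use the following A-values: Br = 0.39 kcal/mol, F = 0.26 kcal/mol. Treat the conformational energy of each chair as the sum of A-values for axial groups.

axial

C1 and C3 have the same parity, so for the trans isomer the two substituents are one axial and one equatorial in each chair.
Chair I (bromo axial, fluoro equatorial): E = 0.39 kcal/mol.
Chair II (bromo equatorial, fluoro axial): E = 0.26 kcal/mol.
Chair II is the more stable (lower-energy) conformer, and in that chair the fluoro group is axial.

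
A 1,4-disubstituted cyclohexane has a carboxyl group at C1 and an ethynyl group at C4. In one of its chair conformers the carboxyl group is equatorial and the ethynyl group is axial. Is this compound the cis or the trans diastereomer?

C1 and C4 have opposite parity, so their axial bonds point in opposite directions.
With opposite-parity carbons, two substituents on the same face are one axial and one equatorial; opposite faces give both axial or both equatorial.
Here the groups are equatorial/axial → same face → cis.

cis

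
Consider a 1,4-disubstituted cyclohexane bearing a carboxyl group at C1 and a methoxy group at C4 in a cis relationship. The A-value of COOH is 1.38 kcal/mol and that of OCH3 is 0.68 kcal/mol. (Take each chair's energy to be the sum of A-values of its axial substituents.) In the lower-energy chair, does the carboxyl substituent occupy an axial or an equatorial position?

equatorial

C1 and C4 have opposite parity, so for the cis isomer the two substituents are one axial and one equatorial in each chair.
Chair I (carboxyl axial, methoxy equatorial): E = 1.38 kcal/mol.
Chair II (carboxyl equatorial, methoxy axial): E = 0.68 kcal/mol.
Chair II is the more stable (lower-energy) conformer, and in that chair the carboxyl group is equatorial.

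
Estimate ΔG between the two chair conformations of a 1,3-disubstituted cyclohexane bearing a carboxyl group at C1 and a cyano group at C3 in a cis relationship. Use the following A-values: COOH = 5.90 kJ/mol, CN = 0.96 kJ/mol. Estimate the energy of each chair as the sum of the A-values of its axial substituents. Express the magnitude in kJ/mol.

6.86 kJ/mol

C1 and C3 have the same parity, so for the cis isomer the two substituents are e,e in one chair and a,a in the other.
Chair I (carboxyl axial, cyano axial): E = 6.86 kJ/mol.
Chair II (carboxyl equatorial, cyano equatorial): E = 0.00 kJ/mol.
ΔE = 6.86 − 0.00 = 6.86 kJ/mol; chair II is more stable.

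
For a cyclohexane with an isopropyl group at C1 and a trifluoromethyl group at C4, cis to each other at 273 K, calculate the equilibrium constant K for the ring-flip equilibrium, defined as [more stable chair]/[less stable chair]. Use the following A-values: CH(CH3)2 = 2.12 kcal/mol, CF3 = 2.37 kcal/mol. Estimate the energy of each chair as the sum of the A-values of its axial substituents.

K ≈ 1.59

C1 and C4 have opposite parity, so for the cis isomer the two substituents are one axial and one equatorial in each chair.
Chair I (isopropyl axial, trifluoromethyl equatorial): E = 2.12 kcal/mol; chair II (isopropyl equatorial, trifluoromethyl axial): E = 2.37 kcal/mol.
ΔG = 0.25 kcal/mol between the two chairs.
K = exp(ΔG/RT) with R = 1.987×10⁻³ kcal mol⁻¹ K⁻¹ and T = 273 K gives K ≈ 1.59.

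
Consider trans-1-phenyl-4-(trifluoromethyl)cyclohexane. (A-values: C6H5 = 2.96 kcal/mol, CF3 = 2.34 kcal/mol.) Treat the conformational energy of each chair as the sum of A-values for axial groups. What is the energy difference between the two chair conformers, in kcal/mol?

C1 and C4 have opposite parity, so for the trans isomer the two substituents are e,e in one chair and a,a in the other.
Chair I (phenyl axial, trifluoromethyl axial): E = 5.30 kcal/mol.
Chair II (phenyl equatorial, trifluoromethyl equatorial): E = 0.00 kcal/mol.
ΔE = 5.30 − 0.00 = 5.30 kcal/mol; chair II is more stable.

5.30 kcal/mol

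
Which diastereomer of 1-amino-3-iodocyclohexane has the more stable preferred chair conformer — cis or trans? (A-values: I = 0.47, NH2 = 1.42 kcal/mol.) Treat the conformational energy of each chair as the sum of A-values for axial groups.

cis

At 1,3 positions (parity same): cis → (e,e or a,a); trans → (a,e or e,a).
Best chair for cis: E = 0.00 kcal/mol; best chair for trans: E = 0.47 kcal/mol.
The cis isomer is lower by 0.47 kcal/mol.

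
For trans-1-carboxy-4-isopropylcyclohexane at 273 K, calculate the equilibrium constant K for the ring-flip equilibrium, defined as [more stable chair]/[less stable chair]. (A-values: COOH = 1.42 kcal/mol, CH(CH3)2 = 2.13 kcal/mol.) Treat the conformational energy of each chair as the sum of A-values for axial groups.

C1 and C4 have opposite parity, so for the trans isomer the two substituents are e,e in one chair and a,a in the other.
Chair I (carboxyl axial, isopropyl axial): E = 3.55 kcal/mol; chair II (carboxyl equatorial, isopropyl equatorial): E = 0.00 kcal/mol.
ΔG = 3.55 kcal/mol between the two chairs.
K = exp(ΔG/RT) with R = 1.987×10⁻³ kcal mol⁻¹ K⁻¹ and T = 273 K gives K ≈ 695.

K ≈ 695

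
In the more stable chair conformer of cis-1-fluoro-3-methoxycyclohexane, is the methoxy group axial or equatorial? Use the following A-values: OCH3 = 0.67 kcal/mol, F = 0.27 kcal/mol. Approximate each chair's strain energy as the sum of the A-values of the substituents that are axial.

C1 and C3 have the same parity, so for the cis isomer the two substituents are e,e in one chair and a,a in the other.
Chair I (methoxy axial, fluoro axial): E = 0.94 kcal/mol.
Chair II (methoxy equatorial, fluoro equatorial): E = 0.00 kcal/mol.
Chair II is the more stable (lower-energy) conformer, and in that chair the methoxy group is equatorial.

equatorial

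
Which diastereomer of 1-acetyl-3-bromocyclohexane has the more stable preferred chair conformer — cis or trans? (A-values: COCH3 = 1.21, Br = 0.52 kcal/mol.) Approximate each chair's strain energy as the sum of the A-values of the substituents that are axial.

At 1,3 positions (parity same): cis → (e,e or a,a); trans → (a,e or e,a).
Best chair for cis: E = 0.00 kcal/mol; best chair for trans: E = 0.52 kcal/mol.
The cis isomer is lower by 0.52 kcal/mol.

cis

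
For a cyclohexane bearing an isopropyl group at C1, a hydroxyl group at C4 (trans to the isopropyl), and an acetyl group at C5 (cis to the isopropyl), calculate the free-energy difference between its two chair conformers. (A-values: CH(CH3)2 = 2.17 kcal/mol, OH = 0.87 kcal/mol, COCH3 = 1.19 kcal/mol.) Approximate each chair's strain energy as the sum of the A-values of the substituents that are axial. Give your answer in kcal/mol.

Chair I (isopropyl axial, hydroxyl axial, acetyl axial): E = 4.23 kcal/mol.
Chair II (isopropyl equatorial, hydroxyl equatorial, acetyl equatorial): E = 0.00 kcal/mol.
ΔE = 4.23 − 0.00 = 4.23 kcal/mol; chair II is more stable.

4.23 kcal/mol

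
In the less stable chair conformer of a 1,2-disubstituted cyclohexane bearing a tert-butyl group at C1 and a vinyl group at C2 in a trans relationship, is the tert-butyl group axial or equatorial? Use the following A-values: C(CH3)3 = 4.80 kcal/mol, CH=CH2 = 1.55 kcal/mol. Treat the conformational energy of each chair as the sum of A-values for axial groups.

C1 and C2 have opposite parity, so for the trans isomer the two substituents are e,e in one chair and a,a in the other.
Chair I (tert-butyl axial, vinyl axial): E = 6.35 kcal/mol.
Chair II (tert-butyl equatorial, vinyl equatorial): E = 0.00 kcal/mol.
Chair I is the less stable (higher-energy) conformer, and in that chair the tert-butyl group is axial.

axial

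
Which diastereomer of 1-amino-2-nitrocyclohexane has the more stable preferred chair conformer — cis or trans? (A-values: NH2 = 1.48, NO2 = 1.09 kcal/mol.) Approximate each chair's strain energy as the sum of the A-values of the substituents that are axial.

At 1,2 positions (parity opposite): cis → (a,e or e,a); trans → (e,e or a,a).
Best chair for cis: E = 1.09 kcal/mol; best chair for trans: E = 0.00 kcal/mol.
The trans isomer is lower by 1.09 kcal/mol.

trans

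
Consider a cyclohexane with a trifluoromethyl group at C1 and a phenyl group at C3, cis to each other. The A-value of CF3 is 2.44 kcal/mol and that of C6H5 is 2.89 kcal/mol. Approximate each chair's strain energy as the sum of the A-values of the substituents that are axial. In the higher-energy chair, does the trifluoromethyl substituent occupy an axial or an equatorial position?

C1 and C3 have the same parity, so for the cis isomer the two substituents are e,e in one chair and a,a in the other.
Chair I (trifluoromethyl axial, phenyl axial): E = 5.33 kcal/mol.
Chair II (trifluoromethyl equatorial, phenyl equatorial): E = 0.00 kcal/mol.
Chair I is the less stable (higher-energy) conformer, and in that chair the trifluoromethyl group is axial.

axial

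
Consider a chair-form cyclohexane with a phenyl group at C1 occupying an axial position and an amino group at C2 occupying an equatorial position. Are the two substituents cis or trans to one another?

cis

C1 and C2 have opposite parity, so their axial bonds point in opposite directions.
With opposite-parity carbons, two substituents on the same face are one axial and one equatorial; opposite faces give both axial or both equatorial.
Here the groups are axial/equatorial → same face → cis.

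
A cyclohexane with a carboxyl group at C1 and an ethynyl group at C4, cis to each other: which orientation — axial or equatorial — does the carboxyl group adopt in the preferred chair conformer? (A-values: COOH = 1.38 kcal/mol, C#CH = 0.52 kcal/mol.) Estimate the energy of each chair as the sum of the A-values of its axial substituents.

C1 and C4 have opposite parity, so for the cis isomer the two substituents are one axial and one equatorial in each chair.
Chair I (carboxyl axial, ethynyl equatorial): E = 1.38 kcal/mol.
Chair II (carboxyl equatorial, ethynyl axial): E = 0.52 kcal/mol.
Chair II is the more stable (lower-energy) conformer, and in that chair the carboxyl group is equatorial.

equatorial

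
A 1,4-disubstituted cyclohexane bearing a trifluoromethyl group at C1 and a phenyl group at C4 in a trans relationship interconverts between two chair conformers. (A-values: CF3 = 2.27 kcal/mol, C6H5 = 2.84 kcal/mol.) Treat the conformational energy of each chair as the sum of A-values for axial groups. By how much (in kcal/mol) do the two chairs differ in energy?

C1 and C4 have opposite parity, so for the trans isomer the two substituents are e,e in one chair and a,a in the other.
Chair I (trifluoromethyl axial, phenyl axial): E = 5.11 kcal/mol.
Chair II (trifluoromethyl equatorial, phenyl equatorial): E = 0.00 kcal/mol.
ΔE = 5.11 − 0.00 = 5.11 kcal/mol; chair II is more stable.

5.11 kcal/mol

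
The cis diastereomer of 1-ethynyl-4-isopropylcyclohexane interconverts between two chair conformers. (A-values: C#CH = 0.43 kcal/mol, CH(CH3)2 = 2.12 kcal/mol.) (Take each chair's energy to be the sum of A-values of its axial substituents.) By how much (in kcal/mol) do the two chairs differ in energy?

C1 and C4 have opposite parity, so for the cis isomer the two substituents are one axial and one equatorial in each chair.
Chair I (ethynyl axial, isopropyl equatorial): E = 0.43 kcal/mol.
Chair II (ethynyl equatorial, isopropyl axial): E = 2.12 kcal/mol.
ΔE = 2.12 − 0.43 = 1.69 kcal/mol; chair I is more stable.

1.69 kcal/mol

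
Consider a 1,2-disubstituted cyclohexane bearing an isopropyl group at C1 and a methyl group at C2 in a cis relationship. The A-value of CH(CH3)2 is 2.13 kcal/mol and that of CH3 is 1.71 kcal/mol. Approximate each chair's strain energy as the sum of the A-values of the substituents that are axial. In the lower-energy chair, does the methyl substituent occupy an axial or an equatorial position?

axial

C1 and C2 have opposite parity, so for the cis isomer the two substituents are one axial and one equatorial in each chair.
Chair I (isopropyl axial, methyl equatorial): E = 2.13 kcal/mol.
Chair II (isopropyl equatorial, methyl axial): E = 1.71 kcal/mol.
Chair II is the more stable (lower-energy) conformer, and in that chair the methyl group is axial.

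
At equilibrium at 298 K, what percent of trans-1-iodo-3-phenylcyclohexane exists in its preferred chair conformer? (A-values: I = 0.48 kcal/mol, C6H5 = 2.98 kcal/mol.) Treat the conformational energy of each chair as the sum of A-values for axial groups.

98.6%

C1 and C3 have the same parity, so for the trans isomer the two substituents are one axial and one equatorial in each chair.
Chair I (iodo axial, phenyl equatorial): E = 0.48 kcal/mol; chair II (iodo equatorial, phenyl axial): E = 2.98 kcal/mol.
ΔG = 2.50 kcal/mol between the two chairs.
K = exp(ΔG/RT) with R = 1.987×10⁻³ kcal mol⁻¹ K⁻¹ and T = 298 K gives K ≈ 68.2.
Fraction in the lower-energy chair = K/(K+1) = 98.6%.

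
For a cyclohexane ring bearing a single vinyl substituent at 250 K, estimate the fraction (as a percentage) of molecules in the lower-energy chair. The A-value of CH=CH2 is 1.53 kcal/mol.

95.6%

One chair has the vinyl group axial (E = 1.53 kcal/mol) and the other has it equatorial (E = 0).
ΔG = 1.53 kcal/mol between the two chairs.
K = exp(ΔG/RT) with R = 1.987×10⁻³ kcal mol⁻¹ K⁻¹ and T = 250 K gives K ≈ 21.8.
Fraction in the lower-energy chair = K/(K+1) = 95.6%.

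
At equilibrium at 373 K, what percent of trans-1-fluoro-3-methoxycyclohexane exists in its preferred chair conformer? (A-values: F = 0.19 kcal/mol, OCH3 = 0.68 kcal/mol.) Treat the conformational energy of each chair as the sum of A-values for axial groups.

C1 and C3 have the same parity, so for the trans isomer the two substituents are one axial and one equatorial in each chair.
Chair I (fluoro axial, methoxy equatorial): E = 0.19 kcal/mol; chair II (fluoro equatorial, methoxy axial): E = 0.68 kcal/mol.
ΔG = 0.49 kcal/mol between the two chairs.
K = exp(ΔG/RT) with R = 1.987×10⁻³ kcal mol⁻¹ K⁻¹ and T = 373 K gives K ≈ 1.94.
Fraction in the lower-energy chair = K/(K+1) = 66.0%.

66.0%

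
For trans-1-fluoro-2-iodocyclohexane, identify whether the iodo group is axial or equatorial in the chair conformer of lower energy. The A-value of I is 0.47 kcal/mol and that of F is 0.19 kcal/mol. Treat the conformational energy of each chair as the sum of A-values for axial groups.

equatorial

C1 and C2 have opposite parity, so for the trans isomer the two substituents are e,e in one chair and a,a in the other.
Chair I (iodo axial, fluoro axial): E = 0.66 kcal/mol.
Chair II (iodo equatorial, fluoro equatorial): E = 0.00 kcal/mol.
Chair II is the more stable (lower-energy) conformer, and in that chair the iodo group is equatorial.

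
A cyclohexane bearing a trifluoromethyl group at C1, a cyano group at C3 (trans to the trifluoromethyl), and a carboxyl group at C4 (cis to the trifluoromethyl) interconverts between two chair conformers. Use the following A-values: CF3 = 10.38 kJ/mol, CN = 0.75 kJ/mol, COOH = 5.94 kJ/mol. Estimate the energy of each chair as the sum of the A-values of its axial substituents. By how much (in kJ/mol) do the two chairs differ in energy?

Chair I (trifluoromethyl axial, cyano equatorial, carboxyl equatorial): E = 10.38 kJ/mol.
Chair II (trifluoromethyl equatorial, cyano axial, carboxyl axial): E = 6.69 kJ/mol.
ΔE = 10.38 − 6.69 = 3.69 kJ/mol; chair II is more stable.

3.69 kJ/mol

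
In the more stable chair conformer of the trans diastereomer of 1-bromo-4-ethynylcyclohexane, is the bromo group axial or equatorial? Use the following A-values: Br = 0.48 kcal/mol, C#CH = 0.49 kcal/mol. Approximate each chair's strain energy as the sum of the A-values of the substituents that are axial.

equatorial

C1 and C4 have opposite parity, so for the trans isomer the two substituents are e,e in one chair and a,a in the other.
Chair I (bromo axial, ethynyl axial): E = 0.97 kcal/mol.
Chair II (bromo equatorial, ethynyl equatorial): E = 0.00 kcal/mol.
Chair II is the more stable (lower-energy) conformer, and in that chair the bromo group is equatorial.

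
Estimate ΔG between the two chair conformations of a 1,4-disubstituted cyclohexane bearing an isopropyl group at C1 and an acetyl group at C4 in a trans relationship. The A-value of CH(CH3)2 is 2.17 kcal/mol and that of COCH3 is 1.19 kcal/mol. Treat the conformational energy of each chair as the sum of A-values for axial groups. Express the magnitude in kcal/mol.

3.36 kcal/mol

C1 and C4 have opposite parity, so for the trans isomer the two substituents are e,e in one chair and a,a in the other.
Chair I (isopropyl axial, acetyl axial): E = 3.36 kcal/mol.
Chair II (isopropyl equatorial, acetyl equatorial): E = 0.00 kcal/mol.
ΔE = 3.36 − 0.00 = 3.36 kcal/mol; chair II is more stable.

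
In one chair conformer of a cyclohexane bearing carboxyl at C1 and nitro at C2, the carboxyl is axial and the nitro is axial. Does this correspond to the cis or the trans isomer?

trans

C1 and C2 have opposite parity, so their axial bonds point in opposite directions.
With opposite-parity carbons, two substituents on the same face are one axial and one equatorial; opposite faces give both axial or both equatorial.
Here the groups are axial/axial → opposite face → trans.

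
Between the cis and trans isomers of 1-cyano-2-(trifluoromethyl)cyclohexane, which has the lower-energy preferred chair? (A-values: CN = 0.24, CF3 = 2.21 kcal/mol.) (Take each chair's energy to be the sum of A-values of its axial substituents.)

trans

At 1,2 positions (parity opposite): cis → (a,e or e,a); trans → (e,e or a,a).
Best chair for cis: E = 0.24 kcal/mol; best chair for trans: E = 0.00 kcal/mol.
The trans isomer is lower by 0.24 kcal/mol.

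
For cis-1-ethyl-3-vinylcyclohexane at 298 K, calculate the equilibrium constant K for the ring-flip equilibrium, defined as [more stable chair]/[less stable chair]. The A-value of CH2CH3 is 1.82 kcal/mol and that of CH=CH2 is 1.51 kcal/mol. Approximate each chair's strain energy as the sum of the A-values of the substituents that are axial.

C1 and C3 have the same parity, so for the cis isomer the two substituents are e,e in one chair and a,a in the other.
Chair I (ethyl axial, vinyl axial): E = 3.33 kcal/mol; chair II (ethyl equatorial, vinyl equatorial): E = 0.00 kcal/mol.
ΔG = 3.33 kcal/mol between the two chairs.
K = exp(ΔG/RT) with R = 1.987×10⁻³ kcal mol⁻¹ K⁻¹ and T = 298 K gives K ≈ 277.

K ≈ 277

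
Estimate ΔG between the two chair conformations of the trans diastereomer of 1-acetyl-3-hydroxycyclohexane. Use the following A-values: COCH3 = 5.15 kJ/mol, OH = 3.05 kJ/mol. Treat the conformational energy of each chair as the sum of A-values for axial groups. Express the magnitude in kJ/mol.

2.10 kJ/mol

C1 and C3 have the same parity, so for the trans isomer the two substituents are one axial and one equatorial in each chair.
Chair I (acetyl axial, hydroxyl equatorial): E = 5.15 kJ/mol.
Chair II (acetyl equatorial, hydroxyl axial): E = 3.05 kJ/mol.
ΔE = 5.15 − 3.05 = 2.10 kJ/mol; chair II is more stable.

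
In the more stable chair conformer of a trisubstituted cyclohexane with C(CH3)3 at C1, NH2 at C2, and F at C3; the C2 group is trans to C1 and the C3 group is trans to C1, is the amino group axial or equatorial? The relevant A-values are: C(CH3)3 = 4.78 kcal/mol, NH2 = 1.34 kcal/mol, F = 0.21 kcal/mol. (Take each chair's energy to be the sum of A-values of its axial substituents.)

Chair I (tert-butyl axial, amino axial, fluoro equatorial): E = 6.12 kcal/mol.
Chair II (tert-butyl equatorial, amino equatorial, fluoro axial): E = 0.21 kcal/mol.
Chair II is the more stable (lower-energy) conformer, and in that chair the amino group is equatorial.

equatorial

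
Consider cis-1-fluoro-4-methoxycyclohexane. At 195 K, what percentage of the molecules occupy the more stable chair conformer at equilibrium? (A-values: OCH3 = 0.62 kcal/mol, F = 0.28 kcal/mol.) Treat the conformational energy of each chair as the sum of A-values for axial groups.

70.6%

C1 and C4 have opposite parity, so for the cis isomer the two substituents are one axial and one equatorial in each chair.
Chair I (methoxy axial, fluoro equatorial): E = 0.62 kcal/mol; chair II (methoxy equatorial, fluoro axial): E = 0.28 kcal/mol.
ΔG = 0.34 kcal/mol between the two chairs.
K = exp(ΔG/RT) with R = 1.987×10⁻³ kcal mol⁻¹ K⁻¹ and T = 195 K gives K ≈ 2.4.
Fraction in the lower-energy chair = K/(K+1) = 70.6%.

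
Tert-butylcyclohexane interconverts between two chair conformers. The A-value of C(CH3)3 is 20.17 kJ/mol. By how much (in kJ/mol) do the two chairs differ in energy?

A monosubstituted cyclohexane has one chair with the tert-butyl group axial (E = A = 20.17 kJ/mol) and one with it equatorial (E = 0).
ΔE = 20.17 − 0 = 20.17 kJ/mol.

20.17 kJ/mol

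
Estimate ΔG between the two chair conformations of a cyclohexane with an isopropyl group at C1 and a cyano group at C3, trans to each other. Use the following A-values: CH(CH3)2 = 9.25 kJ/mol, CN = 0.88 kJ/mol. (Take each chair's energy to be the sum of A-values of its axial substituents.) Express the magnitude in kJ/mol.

8.37 kJ/mol

C1 and C3 have the same parity, so for the trans isomer the two substituents are one axial and one equatorial in each chair.
Chair I (isopropyl axial, cyano equatorial): E = 9.25 kJ/mol.
Chair II (isopropyl equatorial, cyano axial): E = 0.88 kJ/mol.
ΔE = 9.25 − 0.88 = 8.37 kJ/mol; chair II is more stable.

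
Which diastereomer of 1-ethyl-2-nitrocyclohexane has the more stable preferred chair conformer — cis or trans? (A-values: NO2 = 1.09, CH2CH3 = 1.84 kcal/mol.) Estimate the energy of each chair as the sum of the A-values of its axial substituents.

trans

At 1,2 positions (parity opposite): cis → (a,e or e,a); trans → (e,e or a,a).
Best chair for cis: E = 1.09 kcal/mol; best chair for trans: E = 0.00 kcal/mol.
The trans isomer is lower by 1.09 kcal/mol.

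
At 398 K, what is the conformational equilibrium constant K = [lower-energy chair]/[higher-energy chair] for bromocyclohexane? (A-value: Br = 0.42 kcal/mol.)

One chair has the bromo group axial (E = 0.42 kcal/mol) and the other has it equatorial (E = 0).
ΔG = 0.42 kcal/mol between the two chairs.
K = exp(ΔG/RT) with R = 1.987×10⁻³ kcal mol⁻¹ K⁻¹ and T = 398 K gives K ≈ 1.7.

K ≈ 1.70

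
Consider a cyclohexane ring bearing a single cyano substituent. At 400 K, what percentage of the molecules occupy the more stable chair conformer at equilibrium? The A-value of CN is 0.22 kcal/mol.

56.9%

One chair has the cyano group axial (E = 0.22 kcal/mol) and the other has it equatorial (E = 0).
ΔG = 0.22 kcal/mol between the two chairs.
K = exp(ΔG/RT) with R = 1.987×10⁻³ kcal mol⁻¹ K⁻¹ and T = 400 K gives K ≈ 1.32.
Fraction in the lower-energy chair = K/(K+1) = 56.9%.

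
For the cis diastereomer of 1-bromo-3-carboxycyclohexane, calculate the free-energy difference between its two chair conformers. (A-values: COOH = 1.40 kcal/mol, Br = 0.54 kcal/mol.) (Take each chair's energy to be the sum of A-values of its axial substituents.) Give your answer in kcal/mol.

1.94 kcal/mol

C1 and C3 have the same parity, so for the cis isomer the two substituents are e,e in one chair and a,a in the other.
Chair I (carboxyl axial, bromo axial): E = 1.94 kcal/mol.
Chair II (carboxyl equatorial, bromo equatorial): E = 0.00 kcal/mol.
ΔE = 1.94 − 0.00 = 1.94 kcal/mol; chair II is more stable.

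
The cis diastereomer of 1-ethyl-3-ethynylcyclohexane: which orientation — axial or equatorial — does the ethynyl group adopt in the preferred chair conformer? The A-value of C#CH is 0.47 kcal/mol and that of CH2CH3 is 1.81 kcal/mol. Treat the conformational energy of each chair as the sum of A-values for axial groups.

equatorial

C1 and C3 have the same parity, so for the cis isomer the two substituents are e,e in one chair and a,a in the other.
Chair I (ethynyl axial, ethyl axial): E = 2.28 kcal/mol.
Chair II (ethynyl equatorial, ethyl equatorial): E = 0.00 kcal/mol.
Chair II is the more stable (lower-energy) conformer, and in that chair the ethynyl group is equatorial.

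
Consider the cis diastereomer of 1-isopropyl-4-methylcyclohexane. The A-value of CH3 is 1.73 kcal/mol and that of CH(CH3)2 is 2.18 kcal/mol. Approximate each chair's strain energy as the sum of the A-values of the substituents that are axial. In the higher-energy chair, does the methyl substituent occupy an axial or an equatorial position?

equatorial

C1 and C4 have opposite parity, so for the cis isomer the two substituents are one axial and one equatorial in each chair.
Chair I (methyl axial, isopropyl equatorial): E = 1.73 kcal/mol.
Chair II (methyl equatorial, isopropyl axial): E = 2.18 kcal/mol.
Chair II is the less stable (higher-energy) conformer, and in that chair the methyl group is equatorial.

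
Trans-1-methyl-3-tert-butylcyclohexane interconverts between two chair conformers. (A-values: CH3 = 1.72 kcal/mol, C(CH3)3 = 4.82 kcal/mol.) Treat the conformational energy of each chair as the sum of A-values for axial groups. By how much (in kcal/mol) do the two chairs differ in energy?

C1 and C3 have the same parity, so for the trans isomer the two substituents are one axial and one equatorial in each chair.
Chair I (methyl axial, tert-butyl equatorial): E = 1.72 kcal/mol.
Chair II (methyl equatorial, tert-butyl axial): E = 4.82 kcal/mol.
ΔE = 4.82 − 1.72 = 3.10 kcal/mol; chair I is more stable.

3.10 kcal/mol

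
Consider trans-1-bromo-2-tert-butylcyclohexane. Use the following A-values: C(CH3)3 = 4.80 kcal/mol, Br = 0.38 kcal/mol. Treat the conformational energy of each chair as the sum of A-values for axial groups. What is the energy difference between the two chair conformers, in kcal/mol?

5.18 kcal/mol

C1 and C2 have opposite parity, so for the trans isomer the two substituents are e,e in one chair and a,a in the other.
Chair I (tert-butyl axial, bromo axial): E = 5.18 kcal/mol.
Chair II (tert-butyl equatorial, bromo equatorial): E = 0.00 kcal/mol.
ΔE = 5.18 − 0.00 = 5.18 kcal/mol; chair II is more stable.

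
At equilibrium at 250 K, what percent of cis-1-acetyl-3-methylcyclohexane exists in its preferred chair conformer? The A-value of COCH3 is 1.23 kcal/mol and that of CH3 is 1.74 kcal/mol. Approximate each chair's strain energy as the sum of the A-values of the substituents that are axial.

C1 and C3 have the same parity, so for the cis isomer the two substituents are e,e in one chair and a,a in the other.
Chair I (acetyl axial, methyl axial): E = 2.97 kcal/mol; chair II (acetyl equatorial, methyl equatorial): E = 0.00 kcal/mol.
ΔG = 2.97 kcal/mol between the two chairs.
K = exp(ΔG/RT) with R = 1.987×10⁻³ kcal mol⁻¹ K⁻¹ and T = 250 K gives K ≈ 395.
Fraction in the lower-energy chair = K/(K+1) = 99.7%.

99.7%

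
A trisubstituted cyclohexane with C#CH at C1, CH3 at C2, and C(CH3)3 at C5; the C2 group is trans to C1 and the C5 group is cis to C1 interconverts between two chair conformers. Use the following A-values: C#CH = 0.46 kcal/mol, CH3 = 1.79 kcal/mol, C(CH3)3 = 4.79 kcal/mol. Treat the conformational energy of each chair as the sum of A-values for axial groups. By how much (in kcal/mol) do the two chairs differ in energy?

Chair I (ethynyl axial, methyl axial, tert-butyl axial): E = 7.04 kcal/mol.
Chair II (ethynyl equatorial, methyl equatorial, tert-butyl equatorial): E = 0.00 kcal/mol.
ΔE = 7.04 − 0.00 = 7.04 kcal/mol; chair II is more stable.

7.04 kcal/mol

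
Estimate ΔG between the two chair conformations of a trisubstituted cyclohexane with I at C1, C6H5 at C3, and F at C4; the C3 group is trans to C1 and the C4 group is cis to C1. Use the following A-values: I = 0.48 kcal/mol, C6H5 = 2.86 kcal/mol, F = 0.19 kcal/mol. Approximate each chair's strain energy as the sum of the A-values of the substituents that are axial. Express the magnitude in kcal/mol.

Chair I (iodo axial, phenyl equatorial, fluoro equatorial): E = 0.48 kcal/mol.
Chair II (iodo equatorial, phenyl axial, fluoro axial): E = 3.05 kcal/mol.
ΔE = 3.05 − 0.48 = 2.57 kcal/mol; chair I is more stable.

2.57 kcal/mol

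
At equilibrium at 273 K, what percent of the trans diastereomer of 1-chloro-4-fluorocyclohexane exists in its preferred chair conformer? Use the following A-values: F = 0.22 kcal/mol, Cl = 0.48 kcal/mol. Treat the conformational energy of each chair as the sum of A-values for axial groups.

78.4%

C1 and C4 have opposite parity, so for the trans isomer the two substituents are e,e in one chair and a,a in the other.
Chair I (fluoro axial, chloro axial): E = 0.70 kcal/mol; chair II (fluoro equatorial, chloro equatorial): E = 0.00 kcal/mol.
ΔG = 0.70 kcal/mol between the two chairs.
K = exp(ΔG/RT) with R = 1.987×10⁻³ kcal mol⁻¹ K⁻¹ and T = 273 K gives K ≈ 3.63.
Fraction in the lower-energy chair = K/(K+1) = 78.4%.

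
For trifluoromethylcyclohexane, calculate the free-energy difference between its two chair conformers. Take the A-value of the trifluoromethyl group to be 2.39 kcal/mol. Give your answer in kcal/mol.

2.39 kcal/mol

A monosubstituted cyclohexane has one chair with the trifluoromethyl group axial (E = A = 2.39 kcal/mol) and one with it equatorial (E = 0).
ΔE = 2.39 − 0 = 2.39 kcal/mol.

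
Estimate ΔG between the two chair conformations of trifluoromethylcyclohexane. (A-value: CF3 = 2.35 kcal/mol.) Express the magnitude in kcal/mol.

A monosubstituted cyclohexane has one chair with the trifluoromethyl group axial (E = A = 2.35 kcal/mol) and one with it equatorial (E = 0).
ΔE = 2.35 − 0 = 2.35 kcal/mol.

2.35 kcal/mol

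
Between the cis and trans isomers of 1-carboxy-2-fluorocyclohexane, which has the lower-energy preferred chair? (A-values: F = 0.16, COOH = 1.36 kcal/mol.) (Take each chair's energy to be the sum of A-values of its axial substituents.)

At 1,2 positions (parity opposite): cis → (a,e or e,a); trans → (e,e or a,a).
Best chair for cis: E = 0.16 kcal/mol; best chair for trans: E = 0.00 kcal/mol.
The trans isomer is lower by 0.16 kcal/mol.

trans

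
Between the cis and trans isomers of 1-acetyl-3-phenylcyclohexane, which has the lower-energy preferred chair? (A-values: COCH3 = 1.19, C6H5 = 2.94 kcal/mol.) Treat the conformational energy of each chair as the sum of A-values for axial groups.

At 1,3 positions (parity same): cis → (e,e or a,a); trans → (a,e or e,a).
Best chair for cis: E = 0.00 kcal/mol; best chair for trans: E = 1.19 kcal/mol.
The cis isomer is lower by 1.19 kcal/mol.

cis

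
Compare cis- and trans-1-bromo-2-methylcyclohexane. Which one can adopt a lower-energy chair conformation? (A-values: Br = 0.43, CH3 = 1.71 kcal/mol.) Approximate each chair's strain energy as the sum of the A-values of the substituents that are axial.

At 1,2 positions (parity opposite): cis → (a,e or e,a); trans → (e,e or a,a).
Best chair for cis: E = 0.43 kcal/mol; best chair for trans: E = 0.00 kcal/mol.
The trans isomer is lower by 0.43 kcal/mol.

trans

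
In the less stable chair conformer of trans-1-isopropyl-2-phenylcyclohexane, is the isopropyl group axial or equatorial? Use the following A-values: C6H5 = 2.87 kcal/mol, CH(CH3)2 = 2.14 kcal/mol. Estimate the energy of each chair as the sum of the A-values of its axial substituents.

C1 and C2 have opposite parity, so for the trans isomer the two substituents are e,e in one chair and a,a in the other.
Chair I (phenyl axial, isopropyl axial): E = 5.01 kcal/mol.
Chair II (phenyl equatorial, isopropyl equatorial): E = 0.00 kcal/mol.
Chair I is the less stable (higher-energy) conformer, and in that chair the isopropyl group is axial.

axial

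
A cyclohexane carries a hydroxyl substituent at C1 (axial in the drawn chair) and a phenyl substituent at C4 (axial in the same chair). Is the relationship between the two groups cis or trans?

C1 and C4 have opposite parity, so their axial bonds point in opposite directions.
With opposite-parity carbons, two substituents on the same face are one axial and one equatorial; opposite faces give both axial or both equatorial.
Here the groups are axial/axial → opposite face → trans.

trans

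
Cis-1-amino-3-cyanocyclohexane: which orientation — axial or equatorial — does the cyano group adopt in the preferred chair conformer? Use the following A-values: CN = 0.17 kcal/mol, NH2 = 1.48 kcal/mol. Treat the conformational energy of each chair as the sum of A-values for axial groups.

C1 and C3 have the same parity, so for the cis isomer the two substituents are e,e in one chair and a,a in the other.
Chair I (cyano axial, amino axial): E = 1.65 kcal/mol.
Chair II (cyano equatorial, amino equatorial): E = 0.00 kcal/mol.
Chair II is the more stable (lower-energy) conformer, and in that chair the cyano group is equatorial.

equatorial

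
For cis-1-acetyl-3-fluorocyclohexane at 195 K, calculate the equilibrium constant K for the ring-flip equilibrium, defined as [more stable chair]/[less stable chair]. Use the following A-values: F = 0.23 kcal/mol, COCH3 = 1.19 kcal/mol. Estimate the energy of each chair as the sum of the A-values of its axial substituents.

K ≈ 39.1

C1 and C3 have the same parity, so for the cis isomer the two substituents are e,e in one chair and a,a in the other.
Chair I (fluoro axial, acetyl axial): E = 1.42 kcal/mol; chair II (fluoro equatorial, acetyl equatorial): E = 0.00 kcal/mol.
ΔG = 1.42 kcal/mol between the two chairs.
K = exp(ΔG/RT) with R = 1.987×10⁻³ kcal mol⁻¹ K⁻¹ and T = 195 K gives K ≈ 39.1.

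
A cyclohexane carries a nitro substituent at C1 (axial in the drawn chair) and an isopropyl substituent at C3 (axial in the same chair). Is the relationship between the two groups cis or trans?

C1 and C3 have the same parity, so their axial bonds point in the same direction.
With same-parity carbons, two substituents on the same face are both axial or both equatorial; opposite faces give one of each.
Here the groups are axial/axial → same face → cis.

cis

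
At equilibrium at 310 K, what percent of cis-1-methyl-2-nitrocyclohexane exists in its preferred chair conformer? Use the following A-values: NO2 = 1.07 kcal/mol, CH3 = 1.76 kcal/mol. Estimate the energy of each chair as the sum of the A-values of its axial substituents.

C1 and C2 have opposite parity, so for the cis isomer the two substituents are one axial and one equatorial in each chair.
Chair I (nitro axial, methyl equatorial): E = 1.07 kcal/mol; chair II (nitro equatorial, methyl axial): E = 1.76 kcal/mol.
ΔG = 0.69 kcal/mol between the two chairs.
K = exp(ΔG/RT) with R = 1.987×10⁻³ kcal mol⁻¹ K⁻¹ and T = 310 K gives K ≈ 3.07.
Fraction in the lower-energy chair = K/(K+1) = 75.4%.

75.4%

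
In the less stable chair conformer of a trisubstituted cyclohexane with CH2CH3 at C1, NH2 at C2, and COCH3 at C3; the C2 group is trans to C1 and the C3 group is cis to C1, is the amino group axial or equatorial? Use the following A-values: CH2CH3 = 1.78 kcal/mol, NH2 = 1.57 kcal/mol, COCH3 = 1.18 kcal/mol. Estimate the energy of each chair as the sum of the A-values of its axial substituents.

Chair I (ethyl axial, amino axial, acetyl axial): E = 4.53 kcal/mol.
Chair II (ethyl equatorial, amino equatorial, acetyl equatorial): E = 0.00 kcal/mol.
Chair I is the less stable (higher-energy) conformer, and in that chair the amino group is axial.

axial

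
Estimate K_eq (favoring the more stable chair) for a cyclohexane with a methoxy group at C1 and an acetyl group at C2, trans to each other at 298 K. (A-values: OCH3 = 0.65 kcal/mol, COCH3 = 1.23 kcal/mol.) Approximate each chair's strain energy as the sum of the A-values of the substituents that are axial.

K ≈ 23.9

C1 and C2 have opposite parity, so for the trans isomer the two substituents are e,e in one chair and a,a in the other.
Chair I (methoxy axial, acetyl axial): E = 1.88 kcal/mol; chair II (methoxy equatorial, acetyl equatorial): E = 0.00 kcal/mol.
ΔG = 1.88 kcal/mol between the two chairs.
K = exp(ΔG/RT) with R = 1.987×10⁻³ kcal mol⁻¹ K⁻¹ and T = 298 K gives K ≈ 23.9.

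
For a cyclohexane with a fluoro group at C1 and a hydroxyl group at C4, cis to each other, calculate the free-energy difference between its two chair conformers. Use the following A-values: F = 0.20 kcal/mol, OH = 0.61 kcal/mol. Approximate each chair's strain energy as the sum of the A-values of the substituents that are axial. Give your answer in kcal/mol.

0.41 kcal/mol

C1 and C4 have opposite parity, so for the cis isomer the two substituents are one axial and one equatorial in each chair.
Chair I (fluoro axial, hydroxyl equatorial): E = 0.20 kcal/mol.
Chair II (fluoro equatorial, hydroxyl axial): E = 0.61 kcal/mol.
ΔE = 0.61 − 0.20 = 0.41 kcal/mol; chair I is more stable.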